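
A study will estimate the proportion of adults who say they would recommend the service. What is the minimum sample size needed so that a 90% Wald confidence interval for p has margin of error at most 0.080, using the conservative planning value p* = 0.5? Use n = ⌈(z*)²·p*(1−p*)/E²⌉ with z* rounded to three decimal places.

n = 106

The 90% critical value is z* = 1.645.
p*(1−p*) = 0.2500.
(z*)²·p*(1−p*)/E² = 2.706025·0.2500/0.006400 = 105.704.
⌈105.704⌉ = 106.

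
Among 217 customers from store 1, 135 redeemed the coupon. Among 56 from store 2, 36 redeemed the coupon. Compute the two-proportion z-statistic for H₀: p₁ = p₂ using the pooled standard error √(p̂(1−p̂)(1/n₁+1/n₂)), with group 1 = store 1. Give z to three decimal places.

p̂₁ = 135/217 = 0.62212, p̂₂ = 36/56 = 0.64286.
Pooling: p̂ = 171/273 = 0.62637.
SE = √[p̂(1−p̂)(1/n₁+1/n₂)] = √[0.62637·0.37363·(1/217+1/56)] ≈ 0.072509.
z = (p̂₁ − p̂₂)/SE = (0.62212 − 0.64286)/0.072509 = -0.02074/0.072509 = -0.286.

z = -0.286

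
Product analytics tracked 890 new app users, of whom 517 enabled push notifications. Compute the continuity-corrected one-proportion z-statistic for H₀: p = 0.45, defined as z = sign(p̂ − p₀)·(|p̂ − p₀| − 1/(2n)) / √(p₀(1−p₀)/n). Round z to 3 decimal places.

p̂ = 517/890 = 0.58090. p̂ − p₀ = 0.130899.
Continuity correction 1/(2n) = 1/1780 = 0.000562.
Corrected numerator: |0.130899| − 0.000562 = 0.130337.
SE₀ = √(0.45·0.55/890) = 0.016676.
z = (+)0.130337/0.016676 = 7.816.

z = 7.816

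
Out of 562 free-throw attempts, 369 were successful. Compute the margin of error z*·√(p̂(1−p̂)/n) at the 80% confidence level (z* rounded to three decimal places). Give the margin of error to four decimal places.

ME = 0.0257

p̂ = 369/562 = 0.65658.
Standard error of p̂: √(0.225482/562) = √0.000401213 = 0.020030.
For 80% confidence, z* = 1.282.
Margin of error = z*·SE = 1.282 × 0.020030 = 0.0257.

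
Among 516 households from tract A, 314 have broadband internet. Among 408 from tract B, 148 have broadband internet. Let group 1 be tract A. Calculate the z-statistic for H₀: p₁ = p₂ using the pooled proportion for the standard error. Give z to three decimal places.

z = 7.420

Sample proportions: p̂₁ = 314/516 = 0.60853 and p̂₂ = 148/408 = 0.36275.
Pooled p̂ = (314+148)/(516+408) = 462/924 = 0.50000.
SE = √[p̂(1−p̂)(1/n₁+1/n₂)] = √[0.50000·0.50000·(1/516+1/408)] ≈ 0.033125.
z = (p̂₁ − p̂₂)/SE = (0.60853 − 0.36275)/0.033125 = 0.24578/0.033125 = 7.420.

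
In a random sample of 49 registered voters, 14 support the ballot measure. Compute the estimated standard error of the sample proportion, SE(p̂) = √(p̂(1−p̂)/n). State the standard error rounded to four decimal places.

SE = 0.0645

p̂ = 14/49 = 0.28571.
p̂(1−p̂) = 0.28571·0.71429 = 0.204080.
SE = √(0.204080/49) = 0.0645.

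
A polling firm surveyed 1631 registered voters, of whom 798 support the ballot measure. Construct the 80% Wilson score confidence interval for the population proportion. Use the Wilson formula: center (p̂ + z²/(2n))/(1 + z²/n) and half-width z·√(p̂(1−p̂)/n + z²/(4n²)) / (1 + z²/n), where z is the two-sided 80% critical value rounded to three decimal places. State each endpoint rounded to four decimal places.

p̂ = 798/1631 = 0.48927; z = 1.282, so z² = 1.643524.
1 + z²/n = 1.001008.
Center = (0.48927 + 0.000504)/1.001008 = 0.48928.
Radicand: p̂(1−p̂)/n + z²/(4n²) = 0.000153210 + 0.000000154 = 0.000153364.
Half-width = z·√(radicand)/denom = 1.282·0.012384/1.001008 = 0.01586.
So the interval runs from 0.4734 to 0.5051.

(0.4734, 0.5051)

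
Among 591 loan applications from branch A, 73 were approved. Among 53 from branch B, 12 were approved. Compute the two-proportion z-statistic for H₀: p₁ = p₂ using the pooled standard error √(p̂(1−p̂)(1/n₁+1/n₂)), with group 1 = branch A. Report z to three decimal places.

z = -2.120

p̂₁ = 73/591 = 0.12352, p̂₂ = 12/53 = 0.22642.
Pooling: p̂ = 85/644 = 0.13199.
SE = √[p̂(1−p̂)(1/n₁+1/n₂)] = √[0.13199·0.86801·(1/591+1/53)] ≈ 0.048533.
z = (p̂₁ − p̂₂)/SE = (0.12352 − 0.22642)/0.048533 = -0.10290/0.048533 = -2.120.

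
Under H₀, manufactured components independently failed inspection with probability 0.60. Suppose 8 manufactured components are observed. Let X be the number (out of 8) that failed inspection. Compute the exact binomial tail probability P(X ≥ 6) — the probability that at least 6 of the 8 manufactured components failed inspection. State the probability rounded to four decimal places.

P = 0.3154

X ~ Binomial(n=8, p=0.60).
P(X ≥ 6) = C(8,6)·0.60^6·0.40^2 + C(8,7)·0.60^7·0.40^1 + C(8,8)·0.60^8·0.40^0.
= 0.209019 + 0.089580 + 0.016796 = 0.3154.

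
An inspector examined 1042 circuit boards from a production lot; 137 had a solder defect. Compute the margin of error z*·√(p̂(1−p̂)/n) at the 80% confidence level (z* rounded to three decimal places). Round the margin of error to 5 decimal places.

ME = 0.01342

The sample proportion is 137/1042 = 0.13148.
SE(p̂) = √(0.13148·0.86852/1042) = 0.010468.
The 80% critical value is z* = 1.282.
ME = 1.282·0.010468 = 0.01342.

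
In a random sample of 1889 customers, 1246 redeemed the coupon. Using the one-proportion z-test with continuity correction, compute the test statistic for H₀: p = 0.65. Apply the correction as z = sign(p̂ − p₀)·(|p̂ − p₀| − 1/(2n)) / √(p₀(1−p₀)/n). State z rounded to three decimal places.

p̂ = 1246/1889 = 0.65961. p̂ − p₀ = 0.009608.
Continuity correction 1/(2n) = 1/3778 = 0.000265.
Corrected numerator: |0.009608| − 0.000265 = 0.009343.
Null standard error: √(0.65·0.35/1889) = √0.000120434 = 0.010974.
z = +0.009343/0.010974 = 0.851.

z = 0.851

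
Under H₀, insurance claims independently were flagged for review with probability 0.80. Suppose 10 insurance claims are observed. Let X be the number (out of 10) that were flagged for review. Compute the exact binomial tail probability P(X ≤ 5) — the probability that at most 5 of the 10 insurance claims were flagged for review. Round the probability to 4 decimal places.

X ~ Binomial(n=10, p=0.80).
P(X ≤ 5) = Σ_{j=0}^{5} C(10,j)·0.80^j·0.20^{10−j}.
= 0.000000 + 0.000004 + 0.000074 + 0.000786 + 0.005505 + 0.026424 = 0.0328.

P = 0.0328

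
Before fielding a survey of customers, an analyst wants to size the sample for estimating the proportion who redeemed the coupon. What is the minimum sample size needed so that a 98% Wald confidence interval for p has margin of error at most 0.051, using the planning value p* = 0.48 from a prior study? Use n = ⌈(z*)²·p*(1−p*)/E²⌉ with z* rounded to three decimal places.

n = 520

The 98% critical value is z* = 2.326.
p*(1−p*) = 0.48·0.52 = 0.2496.
Required n before rounding: 5.410276 × 0.2496 / 0.051² = 519.187.
⌈519.187⌉ = 520.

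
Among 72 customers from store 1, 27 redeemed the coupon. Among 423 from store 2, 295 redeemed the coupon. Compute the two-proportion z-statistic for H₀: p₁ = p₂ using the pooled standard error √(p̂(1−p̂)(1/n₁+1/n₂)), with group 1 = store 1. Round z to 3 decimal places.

p̂₁ = 27/72 = 0.37500, p̂₂ = 295/423 = 0.69740.
Pooled p̂ = (27+295)/(72+423) = 322/495 = 0.65051.
Pooled SE = √[0.2273482·0.01625296] ≈ 0.060787.
z = -0.32240/0.060787 = -5.304.

z = -5.304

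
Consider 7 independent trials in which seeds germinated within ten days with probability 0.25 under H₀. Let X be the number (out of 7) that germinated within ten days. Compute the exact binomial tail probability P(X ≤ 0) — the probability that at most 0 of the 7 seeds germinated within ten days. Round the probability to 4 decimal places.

P = 0.1335

X is binomial with n = 7 and p = 0.25.
P(X ≤ 0) = C(7,0)·0.25^0·0.75^7.
= 0.133484 = 0.1335.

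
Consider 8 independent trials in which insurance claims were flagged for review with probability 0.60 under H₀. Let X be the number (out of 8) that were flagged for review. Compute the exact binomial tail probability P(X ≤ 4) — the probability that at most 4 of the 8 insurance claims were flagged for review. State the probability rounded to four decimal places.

X ~ Binomial(n=8, p=0.60).
P(X ≤ 4) = Σ_{j=0}^{4} C(8,j)·0.60^j·0.40^{8−j}.
= 0.000655 + 0.007864 + 0.041288 + 0.123863 + 0.232243 = 0.4059.

P = 0.4059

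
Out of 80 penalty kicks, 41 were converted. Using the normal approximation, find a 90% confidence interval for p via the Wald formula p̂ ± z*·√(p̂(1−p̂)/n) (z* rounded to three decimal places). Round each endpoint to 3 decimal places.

(0.421, 0.604)

With x = 41 successes in n = 80, p̂ = 0.51250.
Standard error of p̂: √(0.249844/80) = √0.003123047 = 0.055884.
z* = 1.645 at the 90% level.
Margin of error: 1.645 × 0.055884 = 0.09193.
CI: 0.51250 ± 0.09193 = (0.421, 0.604).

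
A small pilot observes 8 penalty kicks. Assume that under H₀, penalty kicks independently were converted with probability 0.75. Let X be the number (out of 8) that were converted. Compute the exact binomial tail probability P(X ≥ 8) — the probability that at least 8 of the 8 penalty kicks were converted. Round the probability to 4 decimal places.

X is binomial with n = 8 and p = 0.75.
P(X ≥ 8) = C(8,8)·0.75^8·0.25^0.
= 0.100113 = 0.1001.

P = 0.1001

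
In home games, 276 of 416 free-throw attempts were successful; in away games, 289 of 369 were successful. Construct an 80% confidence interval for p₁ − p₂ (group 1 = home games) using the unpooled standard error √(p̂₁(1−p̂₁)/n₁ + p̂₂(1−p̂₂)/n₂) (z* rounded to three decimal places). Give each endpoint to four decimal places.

(-0.1602, -0.0793)

p̂₁ = 0.66346, p̂₂ = 0.78320, so the observed difference is -0.11974.
Unpooled SE = √(p̂₁(1−p̂₁)/n₁ + p̂₂(1−p̂₂)/n₂) = √(0.000536732 + 0.000460160) = 0.031574.
z* = 1.282 at the 80% level. Margin = 1.282·0.031574 = 0.04048.
So the interval runs from -0.1602 to -0.0793.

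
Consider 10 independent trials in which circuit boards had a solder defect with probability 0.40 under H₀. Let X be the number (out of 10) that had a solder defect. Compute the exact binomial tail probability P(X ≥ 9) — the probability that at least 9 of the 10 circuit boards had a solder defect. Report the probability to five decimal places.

X is binomial with n = 10 and p = 0.40.
P(X ≥ 9) = C(10,9)·0.40^9·0.60^1 + C(10,10)·0.40^10·0.60^0.
= 0.001573 + 0.000105 = 0.00168.

P = 0.00168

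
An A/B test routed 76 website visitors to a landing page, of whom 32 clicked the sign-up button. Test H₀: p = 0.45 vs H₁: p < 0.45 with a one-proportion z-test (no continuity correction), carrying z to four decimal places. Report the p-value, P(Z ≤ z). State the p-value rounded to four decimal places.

p-value = 0.3060

p̂ = 32/76 = 0.42105.
Null standard error: √(0.45·0.55/76) = √0.003256579 = 0.057066.
Test statistic (full precision, shown to 4 dp): z = (32/76 − 0.45)/SE₀ ≈ -0.5073.
p-value = P(Z ≤ z) with z = -0.5073 → 0.3060.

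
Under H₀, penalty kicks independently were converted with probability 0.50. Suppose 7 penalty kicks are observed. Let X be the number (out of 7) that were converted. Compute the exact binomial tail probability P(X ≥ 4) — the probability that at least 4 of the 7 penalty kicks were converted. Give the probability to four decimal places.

P = 0.5000

X is binomial with n = 7 and p = 0.50.
P(X ≥ 4) = C(7,4)·0.50^4·0.50^3 + C(7,5)·0.50^5·0.50^2 + C(7,6)·0.50^6·0.50^1 + C(7,7)·0.50^7·0.50^0.
= 0.273438 + 0.164062 + 0.054688 + 0.007812 = 0.5000.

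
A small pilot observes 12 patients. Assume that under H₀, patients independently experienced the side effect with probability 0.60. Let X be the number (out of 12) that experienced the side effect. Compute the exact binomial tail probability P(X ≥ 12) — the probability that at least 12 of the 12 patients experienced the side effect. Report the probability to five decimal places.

P = 0.00218

X is binomial with n = 12 and p = 0.60.
P(X ≥ 12) = C(12,12)·0.60^12·0.40^0.
= 0.002177 = 0.00218.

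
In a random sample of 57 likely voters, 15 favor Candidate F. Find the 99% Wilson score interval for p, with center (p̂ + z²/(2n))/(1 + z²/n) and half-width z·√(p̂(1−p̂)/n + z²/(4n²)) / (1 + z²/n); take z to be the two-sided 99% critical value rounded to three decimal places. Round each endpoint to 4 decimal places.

Here p̂ = 15/57 = 0.26316 and z = 2.576 (z² = 6.635776).
1 + z²/n = 1.116417.
Adjusted center: (0.26316 + z²/(2n))/1.116417 = 0.28786.
Radicand: p̂(1−p̂)/n + z²/(4n²) = 0.003401856 + 0.000510601 = 0.003912457.
Half-width = 2.576·√0.003912457/1.116417 = 0.14433.
CI: 0.28786 ± 0.14433 = (0.1435, 0.4322).

(0.1435, 0.4322)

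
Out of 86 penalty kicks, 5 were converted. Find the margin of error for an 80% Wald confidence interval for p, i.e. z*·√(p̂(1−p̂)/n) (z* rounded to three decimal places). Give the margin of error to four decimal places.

The sample proportion is 5/86 = 0.05814.
Standard error of p̂: √(0.054759/86) = √0.000636736 = 0.025234.
z* = 1.282 at the 80% level.
Margin of error = z*·SE = 1.282 × 0.025234 = 0.0323.

ME = 0.0323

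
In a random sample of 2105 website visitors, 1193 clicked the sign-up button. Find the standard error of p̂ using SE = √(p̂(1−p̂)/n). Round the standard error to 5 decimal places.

Sample proportion p̂ = 1193/2105 = 0.56675.
p̂(1−p̂) = 0.56675·0.43325 = 0.245544.
SE = √(0.245544/2105) = 0.01080.

SE = 0.01080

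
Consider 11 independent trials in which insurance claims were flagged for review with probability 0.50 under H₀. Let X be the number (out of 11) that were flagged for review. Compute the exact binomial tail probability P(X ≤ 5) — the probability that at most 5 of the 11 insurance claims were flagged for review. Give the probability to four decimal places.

P = 0.5000

X is binomial with n = 11 and p = 0.50.
P(X ≤ 5) = Σ_{j=0}^{5} C(11,j)·0.50^j·0.50^{11−j}.
= 0.000488 + 0.005371 + 0.026855 + 0.080566 + 0.161133 + 0.225586 = 0.5000.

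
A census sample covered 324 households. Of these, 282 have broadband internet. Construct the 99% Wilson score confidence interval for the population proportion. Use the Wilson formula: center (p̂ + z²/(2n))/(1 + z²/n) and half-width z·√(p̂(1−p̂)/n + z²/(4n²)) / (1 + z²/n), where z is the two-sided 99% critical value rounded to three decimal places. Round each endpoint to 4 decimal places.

p̂ = 282/324 = 0.87037; z = 2.576, so z² = 6.635776.
1 + z²/n = 1.020481.
Center = (0.87037 + 0.010240)/1.020481 = 0.86294.
Radicand: p̂(1−p̂)/n + z²/(4n²) = 0.000348228 + 0.000015803 = 0.000364031.
Half-width = 2.576·√0.000364031/1.020481 = 0.04816.
Interval: 0.86294 ± 0.04816 → (0.8148, 0.9111).

(0.8148, 0.9111)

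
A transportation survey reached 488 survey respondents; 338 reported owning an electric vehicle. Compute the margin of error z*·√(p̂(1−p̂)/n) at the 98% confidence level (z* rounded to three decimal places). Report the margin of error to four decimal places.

ME = 0.0486

The sample proportion is 338/488 = 0.69262.
SE(p̂) = √(0.69262·0.30738/488) = 0.020887.
The 98% critical value is z* = 2.326.
So ME = 0.0486.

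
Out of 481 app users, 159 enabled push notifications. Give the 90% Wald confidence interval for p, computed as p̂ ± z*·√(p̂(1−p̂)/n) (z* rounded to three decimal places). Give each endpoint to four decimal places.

(0.2953, 0.3658)

The sample proportion is 159/481 = 0.33056.
SE(p̂) = √(0.33056·0.66944/481) = 0.021449.
For 90% confidence, z* = 1.645.
Margin of error: 1.645 × 0.021449 = 0.03528.
CI: 0.33056 ± 0.03528 = (0.2953, 0.3658).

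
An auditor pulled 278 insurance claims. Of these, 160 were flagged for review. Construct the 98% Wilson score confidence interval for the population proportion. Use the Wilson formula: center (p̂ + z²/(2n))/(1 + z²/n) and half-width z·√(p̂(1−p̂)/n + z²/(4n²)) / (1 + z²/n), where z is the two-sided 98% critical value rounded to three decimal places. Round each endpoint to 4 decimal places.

(0.5058, 0.6424)

p̂ = 160/278 = 0.57554; z = 2.326, so z² = 5.410276.
Denominator 1 + z²/n = 1 + 5.410276/278 = 1.019461.
Center = (0.57554 + 0.009731)/1.019461 = 0.57410.
Radicand: p̂(1−p̂)/n + z²/(4n²) = 0.000878755 + 0.000017501 = 0.000896256.
Half-width = z·√(radicand)/denom = 2.326·0.029938/1.019461 = 0.06831.
So the interval runs from 0.5058 to 0.6424.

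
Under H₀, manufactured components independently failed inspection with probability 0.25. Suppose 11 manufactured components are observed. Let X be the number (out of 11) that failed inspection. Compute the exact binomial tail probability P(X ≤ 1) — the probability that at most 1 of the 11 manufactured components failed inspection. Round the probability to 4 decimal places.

X ~ Binomial(n=11, p=0.25).
P(X ≤ 1) = C(11,0)·0.25^0·0.75^11 + C(11,1)·0.25^1·0.75^10.
= 0.042235 + 0.154862 = 0.1971.

P = 0.1971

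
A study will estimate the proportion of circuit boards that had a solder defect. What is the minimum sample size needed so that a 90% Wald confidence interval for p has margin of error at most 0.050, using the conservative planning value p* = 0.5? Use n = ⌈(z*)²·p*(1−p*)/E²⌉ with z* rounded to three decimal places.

For 90% confidence, z* = 1.645.
p*(1−p*) = 0.2500.
(z*)²·p*(1−p*)/E² = 2.706025·0.2500/0.002500 = 270.602.
Rounding up, n = 271.

n = 271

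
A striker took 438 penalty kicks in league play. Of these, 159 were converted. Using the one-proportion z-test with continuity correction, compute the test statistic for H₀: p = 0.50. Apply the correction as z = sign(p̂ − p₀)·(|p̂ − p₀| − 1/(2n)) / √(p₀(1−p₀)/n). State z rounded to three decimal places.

p̂ = 159/438 = 0.36301. p̂ − p₀ = -0.136986.
1/(2n) = 0.001142.
Corrected numerator: |-0.136986| − 0.001142 = 0.135844.
Under H₀, SE = √(p₀(1−p₀)/n) = √(0.50·0.50/438) = √0.000570776 = 0.023891.
z = −0.135844/0.023891 = -5.686.

z = -5.686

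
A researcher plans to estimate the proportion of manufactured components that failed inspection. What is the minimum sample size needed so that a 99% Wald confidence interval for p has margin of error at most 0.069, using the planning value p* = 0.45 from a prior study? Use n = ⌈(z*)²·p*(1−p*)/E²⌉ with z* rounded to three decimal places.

For 99% confidence, z* = 2.576.
p*(1−p*) = 0.2475.
Required n before rounding: 6.635776 × 0.2475 / 0.069² = 344.960.
Rounding up, n = 345.

n = 345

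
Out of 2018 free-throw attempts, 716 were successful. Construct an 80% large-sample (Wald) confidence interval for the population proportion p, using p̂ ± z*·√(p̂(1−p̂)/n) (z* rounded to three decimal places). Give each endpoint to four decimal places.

With x = 716 successes in n = 2018, p̂ = 0.35481.
Standard error of p̂: √(0.228919/2018) = √0.000113439 = 0.010651.
For 80% confidence, z* = 1.282.
Margin of error: 1.282 × 0.010651 = 0.01365.
So the interval runs from 0.3412 to 0.3685.

(0.3412, 0.3685)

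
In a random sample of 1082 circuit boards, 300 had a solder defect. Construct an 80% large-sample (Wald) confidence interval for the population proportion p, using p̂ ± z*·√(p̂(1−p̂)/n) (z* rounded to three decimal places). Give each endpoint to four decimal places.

With x = 300 successes in n = 1082, p̂ = 0.27726.
Standard error of p̂: √(0.200389/1082) = √0.000185202 = 0.013609.
z* = 1.282 at the 80% level.
Margin = 1.282·0.013609 = 0.01745.
Interval: 0.27726 ± 0.01745 → (0.2598, 0.2947).

(0.2598, 0.2947)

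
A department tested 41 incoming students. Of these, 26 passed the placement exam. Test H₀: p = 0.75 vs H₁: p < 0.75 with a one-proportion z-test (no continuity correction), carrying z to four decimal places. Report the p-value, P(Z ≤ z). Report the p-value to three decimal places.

p-value = 0.043

The sample proportion is 26/41 = 0.63415.
SE₀ = √(0.75·0.25/41) = 0.067625.
Test statistic (full precision, shown to 4 dp): z = (26/41 − 0.75)/SE₀ ≈ -1.7132.
p-value = P(Z ≤ z) with z = -1.7132 → 0.043.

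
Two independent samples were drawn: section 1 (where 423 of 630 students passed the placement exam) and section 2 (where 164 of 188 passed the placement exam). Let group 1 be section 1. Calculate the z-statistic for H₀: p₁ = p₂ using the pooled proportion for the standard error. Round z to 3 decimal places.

z = -5.370

Sample proportions: p̂₁ = 423/630 = 0.67143 and p̂₂ = 164/188 = 0.87234.
Pooling: p̂ = 587/818 = 0.71760.
Pooled SE = √[0.2026485·0.00690645] ≈ 0.037411.
z = (p̂₁ − p̂₂)/SE = (0.67143 − 0.87234)/0.037411 = -0.20091/0.037411 = -5.370.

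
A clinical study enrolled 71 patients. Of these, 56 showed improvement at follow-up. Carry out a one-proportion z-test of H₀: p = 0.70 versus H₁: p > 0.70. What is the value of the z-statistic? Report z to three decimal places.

The sample proportion is 56/71 = 0.78873.
SE₀ = √(0.70·0.30/71) = 0.054385.
z = (p̂ − p₀)/SE = (0.78873 − 0.70)/0.054385 = 1.632.

z = 1.632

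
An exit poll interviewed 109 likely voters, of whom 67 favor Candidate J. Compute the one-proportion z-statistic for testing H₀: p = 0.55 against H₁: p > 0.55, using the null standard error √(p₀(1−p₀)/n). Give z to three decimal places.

z = 1.357

With x = 67 successes in n = 109, p̂ = 0.61468.
Under H₀, SE = √(p₀(1−p₀)/n) = √(0.55·0.45/109) = √0.002270642 = 0.047651.
Test statistic: z = 0.06468/0.047651 = 1.357.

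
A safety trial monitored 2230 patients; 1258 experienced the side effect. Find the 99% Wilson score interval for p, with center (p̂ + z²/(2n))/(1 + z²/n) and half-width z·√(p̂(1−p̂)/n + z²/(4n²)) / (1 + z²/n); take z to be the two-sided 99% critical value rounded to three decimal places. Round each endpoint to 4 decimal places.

(0.5369, 0.5909)

Here p̂ = 1258/2230 = 0.56413 and z = 2.576 (z² = 6.635776).
Denominator 1 + z²/n = 1 + 6.635776/2230 = 1.002976.
Center = (0.56413 + 0.001488)/1.002976 = 0.56394.
Radicand: p̂(1−p̂)/n + z²/(4n²) = 0.000110264 + 0.000000334 = 0.000110598.
Half-width = 2.576·√0.000110598/1.002976 = 0.02701.
Interval: 0.56394 ± 0.02701 → (0.5369, 0.5909).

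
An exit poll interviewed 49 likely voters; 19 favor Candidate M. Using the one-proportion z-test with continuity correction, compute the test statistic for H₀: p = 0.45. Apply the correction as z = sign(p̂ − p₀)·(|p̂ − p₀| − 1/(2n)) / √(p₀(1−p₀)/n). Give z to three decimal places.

With x = 19 successes in n = 49, p̂ = 0.38776. p̂ − p₀ = -0.062245.
Continuity correction 1/(2n) = 1/98 = 0.010204.
Corrected numerator: |-0.062245| − 0.010204 = 0.052041.
Null standard error: √(0.45·0.55/49) = √0.005051020 = 0.071071.
z = −0.052041/0.071071 = -0.732.

z = -0.732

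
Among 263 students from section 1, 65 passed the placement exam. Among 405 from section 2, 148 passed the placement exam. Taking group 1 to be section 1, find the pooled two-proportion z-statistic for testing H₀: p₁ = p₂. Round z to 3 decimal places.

z = -3.205

p̂₁ = 65/263 = 0.24715, p̂₂ = 148/405 = 0.36543.
Pooled p̂ = (65+148)/(263+405) = 213/668 = 0.31886.
SE = √[p̂(1−p̂)(1/n₁+1/n₂)] = √[0.31886·0.68114·(1/263+1/405)] ≈ 0.036906.
z = (p̂₁ − p̂₂)/SE = (0.24715 − 0.36543)/0.036906 = -0.11828/0.036906 = -3.205.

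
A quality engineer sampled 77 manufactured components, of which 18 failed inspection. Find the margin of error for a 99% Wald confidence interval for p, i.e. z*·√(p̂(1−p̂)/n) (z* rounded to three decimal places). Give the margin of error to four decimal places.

Sample proportion p̂ = 18/77 = 0.23377.
Standard error of p̂: √(0.179120/77) = √0.002326228 = 0.048231.
z* = 2.576 at the 99% level.
So ME = 0.1242.

ME = 0.1242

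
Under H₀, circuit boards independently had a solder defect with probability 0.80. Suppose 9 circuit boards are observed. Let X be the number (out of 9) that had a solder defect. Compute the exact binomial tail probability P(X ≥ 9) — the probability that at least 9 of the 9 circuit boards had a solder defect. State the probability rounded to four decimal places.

X ~ Binomial(n=9, p=0.80).
P(X ≥ 9) = C(9,9)·0.80^9·0.20^0.
= 0.134218 = 0.1342.

P = 0.1342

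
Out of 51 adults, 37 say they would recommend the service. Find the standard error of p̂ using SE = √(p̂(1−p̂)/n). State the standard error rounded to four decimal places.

SE = 0.0625

With x = 37 successes in n = 51, p̂ = 0.72549.
p̂(1−p̂) = 0.199154.
SE = √(0.199154/51) = 0.0625.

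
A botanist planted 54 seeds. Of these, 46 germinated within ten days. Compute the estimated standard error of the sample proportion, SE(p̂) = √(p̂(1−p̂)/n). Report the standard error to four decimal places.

SE = 0.0483

The sample proportion is 46/54 = 0.85185.
p̂(1−p̂) = 0.85185·0.14815 = 0.126202.
SE = √(0.126202/54) = √0.002337074 = 0.0483.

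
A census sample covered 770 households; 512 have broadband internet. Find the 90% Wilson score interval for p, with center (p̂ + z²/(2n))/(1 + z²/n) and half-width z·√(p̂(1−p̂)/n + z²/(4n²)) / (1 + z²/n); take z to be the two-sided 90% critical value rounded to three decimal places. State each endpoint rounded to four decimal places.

(0.6364, 0.6923)

Here p̂ = 512/770 = 0.66494 and z = 1.645 (z² = 2.706025).
Denominator 1 + z²/n = 1 + 2.706025/770 = 1.003514.
Center = (0.66494 + 0.001757)/1.003514 = 0.66436.
Radicand: p̂(1−p̂)/n + z²/(4n²) = 0.000289346 + 0.000001141 = 0.000290487.
Half-width = 1.645·√0.000290487/1.003514 = 0.02794.
Interval: 0.66436 ± 0.02794 → (0.6364, 0.6923).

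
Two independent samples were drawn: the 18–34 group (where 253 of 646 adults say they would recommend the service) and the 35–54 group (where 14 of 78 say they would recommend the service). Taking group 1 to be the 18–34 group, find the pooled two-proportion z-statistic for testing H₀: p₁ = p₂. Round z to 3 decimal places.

z = 3.668

p̂₁ = 253/646 = 0.39164, p̂₂ = 14/78 = 0.17949.
Pooling: p̂ = 267/724 = 0.36878.
Pooled SE = √[0.2327825·0.01436850] ≈ 0.057834.
z = 0.21215/0.057834 = 3.668.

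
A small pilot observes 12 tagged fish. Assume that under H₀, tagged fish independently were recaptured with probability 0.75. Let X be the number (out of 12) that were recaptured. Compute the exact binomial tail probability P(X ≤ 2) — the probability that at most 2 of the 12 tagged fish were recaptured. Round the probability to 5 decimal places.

P = 0.00004

X ~ Binomial(n=12, p=0.75).
P(X ≤ 2) = C(12,0)·0.75^0·0.25^12 + C(12,1)·0.75^1·0.25^11 + C(12,2)·0.75^2·0.25^10.
= 0.000000 + 0.000002 + 0.000035 = 0.00004.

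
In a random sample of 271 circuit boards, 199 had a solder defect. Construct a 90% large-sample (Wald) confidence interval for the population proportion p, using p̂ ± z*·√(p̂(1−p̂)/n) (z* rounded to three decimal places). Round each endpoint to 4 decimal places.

(0.6902, 0.7785)

p̂ = 199/271 = 0.73432.
SE(p̂) = √(0.73432·0.26568/271) = 0.026831.
For 90% confidence, z* = 1.645.
Margin of error: 1.645 × 0.026831 = 0.04414.
Interval: 0.73432 ± 0.04414 → (0.6902, 0.7785).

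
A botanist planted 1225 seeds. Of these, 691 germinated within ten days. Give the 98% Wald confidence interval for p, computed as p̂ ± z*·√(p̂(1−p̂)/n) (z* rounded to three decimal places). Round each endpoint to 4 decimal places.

(0.5311, 0.5970)

Sample proportion p̂ = 691/1225 = 0.56408.
SE = √(p̂(1−p̂)/n) = √(0.245894/1225) = 0.014168.
For 98% confidence, z* = 2.326.
Margin = 2.326·0.014168 = 0.03295.
So the interval runs from 0.5311 to 0.5970.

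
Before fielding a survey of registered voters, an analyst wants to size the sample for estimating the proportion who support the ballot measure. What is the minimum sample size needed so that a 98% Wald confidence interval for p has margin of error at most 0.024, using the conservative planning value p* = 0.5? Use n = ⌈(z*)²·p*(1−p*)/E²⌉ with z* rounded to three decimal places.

For 98% confidence, z* = 2.326.
p*(1−p*) = 0.2500.
Required n before rounding: 5.410276 × 0.2500 / 0.024² = 2348.210.
⌈2348.210⌉ = 2349.

n = 2349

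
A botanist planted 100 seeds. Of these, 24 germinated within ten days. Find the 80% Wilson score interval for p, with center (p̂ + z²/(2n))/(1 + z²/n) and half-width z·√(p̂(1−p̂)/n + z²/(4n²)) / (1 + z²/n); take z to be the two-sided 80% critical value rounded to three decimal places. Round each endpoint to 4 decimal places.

p̂ = 24/100 = 0.24000; z = 1.282, so z² = 1.643524.
Denominator 1 + z²/n = 1 + 1.643524/100 = 1.016435.
Center = (0.24000 + 0.008218)/1.016435 = 0.24420.
Radicand: p̂(1−p̂)/n + z²/(4n²) = 0.001824000 + 0.000041088 = 0.001865088.
Half-width = z·√(radicand)/denom = 1.282·0.043187/1.016435 = 0.05447.
CI: 0.24420 ± 0.05447 = (0.1897, 0.2987).

(0.1897, 0.2987)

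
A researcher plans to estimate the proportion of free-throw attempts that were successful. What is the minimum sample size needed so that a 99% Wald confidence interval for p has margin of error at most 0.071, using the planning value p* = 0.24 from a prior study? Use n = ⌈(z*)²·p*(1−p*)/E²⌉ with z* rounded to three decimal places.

The 99% critical value is z* = 2.576.
p*(1−p*) = 0.24·0.76 = 0.1824.
Required n before rounding: 6.635776 × 0.1824 / 0.071² = 240.104.
⌈240.104⌉ = 241.

n = 241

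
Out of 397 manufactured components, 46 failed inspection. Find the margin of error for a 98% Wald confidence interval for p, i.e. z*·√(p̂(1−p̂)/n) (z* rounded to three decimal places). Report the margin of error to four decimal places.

ME = 0.0374

Sample proportion p̂ = 46/397 = 0.11587.
Standard error of p̂: √(0.102443/397) = √0.000258044 = 0.016064.
For 98% confidence, z* = 2.326.
Margin of error = z*·SE = 2.326 × 0.016064 = 0.0374.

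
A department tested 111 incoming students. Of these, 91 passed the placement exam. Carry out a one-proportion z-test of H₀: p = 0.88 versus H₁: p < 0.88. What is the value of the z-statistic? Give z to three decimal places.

z = -1.951

Sample proportion p̂ = 91/111 = 0.81982.
SE₀ = √(0.88·0.12/111) = 0.030844.
z = (0.81982 − 0.88)/0.030844 = -0.06018/0.030844 = -1.951.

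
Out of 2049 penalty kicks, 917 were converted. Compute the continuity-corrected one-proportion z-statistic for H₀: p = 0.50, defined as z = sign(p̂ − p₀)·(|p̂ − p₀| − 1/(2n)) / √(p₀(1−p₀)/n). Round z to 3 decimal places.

z = -4.728

With x = 917 successes in n = 2049, p̂ = 0.44754. p̂ − p₀ = -0.052465.
Continuity correction 1/(2n) = 1/4098 = 0.000244.
Corrected numerator: |-0.052465| − 0.000244 = 0.052221.
Null standard error: √(0.50·0.50/2049) = √0.000122011 = 0.011046.
z = −0.052221/0.011046 = -4.728.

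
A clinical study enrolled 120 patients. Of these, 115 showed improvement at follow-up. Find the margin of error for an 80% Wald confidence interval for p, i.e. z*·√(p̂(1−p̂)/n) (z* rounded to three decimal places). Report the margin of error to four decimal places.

ME = 0.0234

The sample proportion is 115/120 = 0.95833.
SE = √(p̂(1−p̂)/n) = √(0.039931/120) = 0.018242.
z* = 1.282 at the 80% level.
Margin of error = z*·SE = 1.282 × 0.018242 = 0.0234.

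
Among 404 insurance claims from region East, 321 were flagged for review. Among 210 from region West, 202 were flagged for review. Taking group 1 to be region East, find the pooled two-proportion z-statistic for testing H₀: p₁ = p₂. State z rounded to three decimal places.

Sample proportions: p̂₁ = 321/404 = 0.79455 and p̂₂ = 202/210 = 0.96190.
Pooled p̂ = (321+202)/(404+210) = 523/614 = 0.85179.
Pooled SE = √[0.1262427·0.00723715] ≈ 0.030226.
z = -0.16735/0.030226 = -5.537.

z = -5.537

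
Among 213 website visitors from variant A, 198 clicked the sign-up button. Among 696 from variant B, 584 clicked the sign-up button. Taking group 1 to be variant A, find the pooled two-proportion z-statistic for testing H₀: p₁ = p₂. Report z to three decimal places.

z = 3.334

p̂₁ = 198/213 = 0.92958, p̂₂ = 584/696 = 0.83908.
Pooled p̂ = (198+584)/(213+696) = 782/909 = 0.86029.
Pooled SE = √[0.1201940·0.00613162] ≈ 0.027147.
z = (p̂₁ − p̂₂)/SE = (0.92958 − 0.83908)/0.027147 = 0.09050/0.027147 = 3.334.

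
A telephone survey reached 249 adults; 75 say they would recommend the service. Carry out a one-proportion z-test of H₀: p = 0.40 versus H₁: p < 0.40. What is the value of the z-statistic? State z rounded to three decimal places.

p̂ = 75/249 = 0.30120.
Under H₀, SE = √(p₀(1−p₀)/n) = √(0.40·0.60/249) = √0.000963855 = 0.031046.
z = (p̂ − p₀)/SE = (0.30120 − 0.40)/0.031046 = -3.182.

z = -3.182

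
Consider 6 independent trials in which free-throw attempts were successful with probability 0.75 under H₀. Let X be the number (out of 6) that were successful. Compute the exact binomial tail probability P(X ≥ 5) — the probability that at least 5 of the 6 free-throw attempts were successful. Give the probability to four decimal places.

P = 0.5339

X ~ Binomial(n=6, p=0.75).
P(X ≥ 5) = C(6,5)·0.75^5·0.25^1 + C(6,6)·0.75^6·0.25^0.
= 0.355957 + 0.177979 = 0.5339.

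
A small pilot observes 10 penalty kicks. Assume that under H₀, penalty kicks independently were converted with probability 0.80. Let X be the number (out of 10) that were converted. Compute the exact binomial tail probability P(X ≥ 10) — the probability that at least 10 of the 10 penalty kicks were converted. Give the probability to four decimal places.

P = 0.1074

X ~ Binomial(n=10, p=0.80).
P(X ≥ 10) = C(10,10)·0.80^10·0.20^0.
= 0.107374 = 0.1074.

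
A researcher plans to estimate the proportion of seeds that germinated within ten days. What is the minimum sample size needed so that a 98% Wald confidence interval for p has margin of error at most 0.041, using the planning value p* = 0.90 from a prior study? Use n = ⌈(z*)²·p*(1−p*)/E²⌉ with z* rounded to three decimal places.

The 98% critical value is z* = 2.326.
p*(1−p*) = 0.0900.
(z*)²·p*(1−p*)/E² = 5.410276·0.0900/0.001681 = 289.664.
Rounding up, n = 290.

n = 290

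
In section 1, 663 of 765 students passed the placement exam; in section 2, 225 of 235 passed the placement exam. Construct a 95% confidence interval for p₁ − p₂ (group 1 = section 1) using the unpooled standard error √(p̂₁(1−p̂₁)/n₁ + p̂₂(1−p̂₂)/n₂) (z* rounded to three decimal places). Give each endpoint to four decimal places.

p̂₁ = 0.86667, p̂₂ = 0.95745, so the observed difference is -0.09078.
SE = √(0.000151053 + 0.000173372) = √0.000324425 = 0.018012.
The 95% critical value is z* = 1.960. Margin of error = 0.03530.
CI: -0.09078 ± 0.03530 = (-0.1261, -0.0555).

(-0.1261, -0.0555)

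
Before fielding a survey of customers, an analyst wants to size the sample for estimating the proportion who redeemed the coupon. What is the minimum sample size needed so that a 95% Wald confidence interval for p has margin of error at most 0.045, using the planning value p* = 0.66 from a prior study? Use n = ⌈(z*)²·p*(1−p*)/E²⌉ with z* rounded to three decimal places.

n = 426

The 95% critical value is z* = 1.960.
p*(1−p*) = 0.66·0.34 = 0.2244.
Required n before rounding: 3.841600 × 0.2244 / 0.045² = 425.706.
⌈425.706⌉ = 426.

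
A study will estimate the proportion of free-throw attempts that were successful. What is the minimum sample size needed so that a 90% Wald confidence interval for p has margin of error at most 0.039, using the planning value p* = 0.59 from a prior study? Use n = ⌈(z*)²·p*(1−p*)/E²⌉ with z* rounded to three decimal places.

n = 431

For 90% confidence, z* = 1.645.
p*(1−p*) = 0.2419.
(z*)²·p*(1−p*)/E² = 2.706025·0.2419/0.001521 = 430.367.
Rounding up, n = 431.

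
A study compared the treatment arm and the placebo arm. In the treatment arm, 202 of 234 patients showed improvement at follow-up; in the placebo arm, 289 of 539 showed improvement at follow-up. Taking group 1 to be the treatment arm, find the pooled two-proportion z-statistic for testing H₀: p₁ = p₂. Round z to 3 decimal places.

Sample proportions: p̂₁ = 202/234 = 0.86325 and p̂₂ = 289/539 = 0.53618.
Pooling: p̂ = 491/773 = 0.63519.
SE = √[p̂(1−p̂)(1/n₁+1/n₂)] = √[0.63519·0.36481·(1/234+1/539)] ≈ 0.037685.
z = 0.32707/0.037685 = 8.679.

z = 8.679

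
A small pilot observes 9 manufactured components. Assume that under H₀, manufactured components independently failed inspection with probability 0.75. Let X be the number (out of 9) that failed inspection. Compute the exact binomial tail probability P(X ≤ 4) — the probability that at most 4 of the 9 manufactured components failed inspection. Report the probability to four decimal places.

X is binomial with n = 9 and p = 0.75.
P(X ≤ 4) = Σ_{j=0}^{4} C(9,j)·0.75^j·0.25^{9−j}.
= 0.000004 + 0.000103 + 0.001236 + 0.008652 + 0.038933 = 0.0489.

P = 0.0489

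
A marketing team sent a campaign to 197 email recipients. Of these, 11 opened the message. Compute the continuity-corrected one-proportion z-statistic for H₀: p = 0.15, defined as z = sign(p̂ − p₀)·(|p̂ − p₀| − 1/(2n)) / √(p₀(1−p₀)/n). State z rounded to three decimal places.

z = -3.602

The sample proportion is 11/197 = 0.05584. p̂ − p₀ = -0.094162.
1/(2n) = 0.002538.
Corrected numerator: |-0.094162| − 0.002538 = 0.091624.
SE₀ = √(0.15·0.85/197) = 0.025440.
z = −0.091624/0.025440 = -3.602.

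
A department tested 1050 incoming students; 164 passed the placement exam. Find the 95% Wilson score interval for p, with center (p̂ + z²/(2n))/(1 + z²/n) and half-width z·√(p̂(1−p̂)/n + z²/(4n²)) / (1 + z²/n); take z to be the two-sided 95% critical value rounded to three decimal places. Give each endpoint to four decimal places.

(0.1355, 0.1794)

p̂ = 164/1050 = 0.15619; z = 1.960, so z² = 3.841600.
Denominator 1 + z²/n = 1 + 3.841600/1050 = 1.003659.
Adjusted center: (0.15619 + z²/(2n))/1.003659 = 0.15744.
Radicand: p̂(1−p̂)/n + z²/(4n²) = 0.000125519 + 0.000000871 = 0.000126390.
Half-width = 1.960·√0.000126390/1.003659 = 0.02195.
CI: 0.15744 ± 0.02195 = (0.1355, 0.1794).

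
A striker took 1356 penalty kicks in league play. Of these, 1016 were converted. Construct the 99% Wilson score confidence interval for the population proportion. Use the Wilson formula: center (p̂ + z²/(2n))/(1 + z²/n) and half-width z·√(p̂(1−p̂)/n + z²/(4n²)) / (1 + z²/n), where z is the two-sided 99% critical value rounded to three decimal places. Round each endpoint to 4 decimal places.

Here p̂ = 1016/1356 = 0.74926 and z = 2.576 (z² = 6.635776).
1 + z²/n = 1.004894.
Center = (0.74926 + 0.002447)/1.004894 = 0.74805.
Radicand: p̂(1−p̂)/n + z²/(4n²) = 0.000138546 + 0.000000902 = 0.000139448.
Half-width = 2.576·√0.000139448/1.004894 = 0.03027.
CI: 0.74805 ± 0.03027 = (0.7178, 0.7783).

(0.7178, 0.7783)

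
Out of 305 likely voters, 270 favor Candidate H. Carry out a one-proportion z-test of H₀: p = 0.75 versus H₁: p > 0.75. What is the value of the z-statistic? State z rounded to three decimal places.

z = 5.455

The sample proportion is 270/305 = 0.88525.
Under H₀, SE = √(p₀(1−p₀)/n) = √(0.75·0.25/305) = √0.000614754 = 0.024794.
z = (p̂ − p₀)/SE = (0.88525 − 0.75)/0.024794 = 5.455.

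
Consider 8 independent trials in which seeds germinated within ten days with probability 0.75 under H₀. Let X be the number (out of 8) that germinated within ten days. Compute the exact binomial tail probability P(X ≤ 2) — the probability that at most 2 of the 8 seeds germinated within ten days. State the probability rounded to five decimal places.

X ~ Binomial(n=8, p=0.75).
P(X ≤ 2) = C(8,0)·0.75^0·0.25^8 + C(8,1)·0.75^1·0.25^7 + C(8,2)·0.75^2·0.25^6.
= 0.000015 + 0.000366 + 0.003845 = 0.00423.

P = 0.00423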